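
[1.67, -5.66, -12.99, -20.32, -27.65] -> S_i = 1.67 + -7.33*i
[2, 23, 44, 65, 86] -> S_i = 2 + 21*i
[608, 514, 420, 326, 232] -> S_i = 608 + -94*i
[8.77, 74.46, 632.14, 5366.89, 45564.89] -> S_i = 8.77*8.49^i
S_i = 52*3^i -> [52, 156, 468, 1404, 4212]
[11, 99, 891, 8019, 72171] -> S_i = 11*9^i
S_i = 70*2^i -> [70, 140, 280, 560, 1120]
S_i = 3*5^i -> [3, 15, 75, 375, 1875]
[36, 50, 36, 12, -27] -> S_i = Random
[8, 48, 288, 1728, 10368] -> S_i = 8*6^i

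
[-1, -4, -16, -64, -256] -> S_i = -1*4^i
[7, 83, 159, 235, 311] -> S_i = 7 + 76*i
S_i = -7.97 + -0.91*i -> [-7.97, -8.88, -9.79, -10.7, -11.61]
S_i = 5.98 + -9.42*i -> [5.98, -3.44, -12.86, -22.28, -31.7]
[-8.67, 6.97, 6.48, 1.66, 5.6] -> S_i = Random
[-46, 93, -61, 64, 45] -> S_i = Random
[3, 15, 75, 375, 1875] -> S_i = 3*5^i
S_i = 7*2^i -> [7, 14, 28, 56, 112]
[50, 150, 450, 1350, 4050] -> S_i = 50*3^i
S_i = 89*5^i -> [89, 445, 2225, 11125, 55625]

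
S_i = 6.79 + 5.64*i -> [6.79, 12.43, 18.07, 23.71, 29.35]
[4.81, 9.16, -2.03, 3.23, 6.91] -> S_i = Random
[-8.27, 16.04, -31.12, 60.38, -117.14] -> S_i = -8.27*(-1.94)^i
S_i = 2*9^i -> [2, 18, 162, 1458, 13122]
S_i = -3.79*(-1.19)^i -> [-3.79, 4.51, -5.37, 6.39, -7.6]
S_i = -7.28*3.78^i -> [-7.28, -27.52, -104.02, -393.19, -1486.27]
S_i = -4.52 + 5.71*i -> [-4.52, 1.19, 6.9, 12.61, 18.32]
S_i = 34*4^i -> [34, 136, 544, 2176, 8704]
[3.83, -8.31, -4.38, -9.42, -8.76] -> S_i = Random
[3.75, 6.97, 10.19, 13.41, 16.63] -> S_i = 3.75 + 3.22*i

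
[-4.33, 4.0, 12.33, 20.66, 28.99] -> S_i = -4.33 + 8.33*i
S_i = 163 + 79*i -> [163, 242, 321, 400, 479]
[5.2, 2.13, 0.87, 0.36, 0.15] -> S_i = 5.20*0.41^i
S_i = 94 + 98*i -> [94, 192, 290, 388, 486]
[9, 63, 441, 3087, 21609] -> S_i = 9*7^i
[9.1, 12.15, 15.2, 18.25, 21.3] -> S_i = 9.10 + 3.05*i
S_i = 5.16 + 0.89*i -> [5.16, 6.05, 6.94, 7.83, 8.72]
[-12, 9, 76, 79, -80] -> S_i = Random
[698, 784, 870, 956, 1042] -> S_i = 698 + 86*i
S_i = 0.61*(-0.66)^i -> [0.61, -0.4, 0.27, -0.18, 0.12]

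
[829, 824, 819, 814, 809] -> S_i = 829 + -5*i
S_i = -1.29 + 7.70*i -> [-1.29, 6.41, 14.11, 21.81, 29.51]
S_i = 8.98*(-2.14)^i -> [8.98, -19.22, 41.12, -88.01, 188.34]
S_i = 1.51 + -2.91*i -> [1.51, -1.4, -4.31, -7.22, -10.13]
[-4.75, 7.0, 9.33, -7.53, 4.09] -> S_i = Random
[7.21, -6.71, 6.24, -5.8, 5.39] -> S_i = 7.21*(-0.93)^i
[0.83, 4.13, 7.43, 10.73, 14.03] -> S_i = 0.83 + 3.30*i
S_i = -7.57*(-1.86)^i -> [-7.57, 14.08, -26.19, 48.71, -90.6]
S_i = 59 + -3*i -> [59, 56, 53, 50, 47]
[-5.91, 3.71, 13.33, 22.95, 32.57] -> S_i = -5.91 + 9.62*i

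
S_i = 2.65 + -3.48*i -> [2.65, -0.83, -4.31, -7.79, -11.27]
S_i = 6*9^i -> [6, 54, 486, 4374, 39366]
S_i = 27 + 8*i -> [27, 35, 43, 51, 59]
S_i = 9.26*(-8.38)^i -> [9.26, -77.6, 650.28, -5449.33, 45665.38]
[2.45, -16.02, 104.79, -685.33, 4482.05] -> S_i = 2.45*(-6.54)^i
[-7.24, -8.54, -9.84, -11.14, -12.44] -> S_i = -7.24 + -1.30*i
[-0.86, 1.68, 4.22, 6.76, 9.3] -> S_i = -0.86 + 2.54*i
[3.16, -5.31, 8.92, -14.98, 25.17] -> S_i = 3.16*(-1.68)^i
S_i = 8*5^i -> [8, 40, 200, 1000, 5000]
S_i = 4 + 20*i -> [4, 24, 44, 64, 84]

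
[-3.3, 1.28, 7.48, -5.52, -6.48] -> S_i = Random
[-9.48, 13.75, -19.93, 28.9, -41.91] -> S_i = -9.48*(-1.45)^i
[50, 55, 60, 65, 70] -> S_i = 50 + 5*i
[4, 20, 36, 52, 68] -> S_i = 4 + 16*i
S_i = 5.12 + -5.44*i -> [5.12, -0.32, -5.76, -11.2, -16.64]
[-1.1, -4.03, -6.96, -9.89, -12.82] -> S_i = -1.10 + -2.93*i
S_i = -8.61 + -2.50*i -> [-8.61, -11.11, -13.61, -16.11, -18.61]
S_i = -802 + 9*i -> [-802, -793, -784, -775, -766]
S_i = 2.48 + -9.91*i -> [2.48, -7.43, -17.34, -27.25, -37.16]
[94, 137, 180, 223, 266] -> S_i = 94 + 43*i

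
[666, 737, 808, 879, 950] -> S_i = 666 + 71*i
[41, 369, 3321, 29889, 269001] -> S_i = 41*9^i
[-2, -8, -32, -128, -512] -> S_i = -2*4^i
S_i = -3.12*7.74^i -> [-3.12, -24.15, -186.91, -1446.7, -11197.43]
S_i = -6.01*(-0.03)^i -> [-6.01, 0.18, -0.01, 0.0, -0.0]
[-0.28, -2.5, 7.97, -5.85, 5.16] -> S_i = Random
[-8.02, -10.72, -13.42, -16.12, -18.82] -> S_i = -8.02 + -2.70*i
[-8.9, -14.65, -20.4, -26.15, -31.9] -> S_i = -8.90 + -5.75*i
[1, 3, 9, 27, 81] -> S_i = 1*3^i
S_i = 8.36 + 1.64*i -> [8.36, 10.0, 11.64, 13.28, 14.92]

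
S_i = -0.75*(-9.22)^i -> [-0.75, 6.92, -63.76, 587.83, -5419.82]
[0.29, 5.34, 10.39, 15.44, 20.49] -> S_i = 0.29 + 5.05*i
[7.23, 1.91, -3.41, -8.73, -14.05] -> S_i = 7.23 + -5.32*i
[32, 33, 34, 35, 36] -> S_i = 32 + 1*i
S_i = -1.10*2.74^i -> [-1.1, -3.01, -8.26, -22.63, -62.0]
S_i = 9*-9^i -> [9, -81, 729, -6561, 59049]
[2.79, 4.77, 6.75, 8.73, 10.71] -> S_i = 2.79 + 1.98*i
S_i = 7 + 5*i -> [7, 12, 17, 22, 27]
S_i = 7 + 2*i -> [7, 9, 11, 13, 15]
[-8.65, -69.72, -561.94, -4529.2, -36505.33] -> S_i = -8.65*8.06^i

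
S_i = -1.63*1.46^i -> [-1.63, -2.38, -3.47, -5.07, -7.41]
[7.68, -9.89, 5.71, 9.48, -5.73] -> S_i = Random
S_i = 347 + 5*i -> [347, 352, 357, 362, 367]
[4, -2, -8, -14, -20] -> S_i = 4 + -6*i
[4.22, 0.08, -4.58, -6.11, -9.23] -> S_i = Random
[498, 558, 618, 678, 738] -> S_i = 498 + 60*i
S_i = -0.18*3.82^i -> [-0.18, -0.69, -2.63, -10.03, -38.33]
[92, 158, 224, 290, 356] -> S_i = 92 + 66*i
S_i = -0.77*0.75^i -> [-0.77, -0.58, -0.43, -0.32, -0.24]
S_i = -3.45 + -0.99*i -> [-3.45, -4.44, -5.43, -6.42, -7.41]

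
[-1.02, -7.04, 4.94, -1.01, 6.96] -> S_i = Random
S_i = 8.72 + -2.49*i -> [8.72, 6.23, 3.74, 1.25, -1.24]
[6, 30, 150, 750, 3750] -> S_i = 6*5^i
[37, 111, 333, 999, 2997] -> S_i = 37*3^i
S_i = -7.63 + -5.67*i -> [-7.63, -13.3, -18.97, -24.64, -30.31]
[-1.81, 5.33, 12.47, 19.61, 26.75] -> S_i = -1.81 + 7.14*i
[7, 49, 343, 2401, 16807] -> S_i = 7*7^i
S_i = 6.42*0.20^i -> [6.42, 1.28, 0.26, 0.05, 0.01]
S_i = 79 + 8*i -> [79, 87, 95, 103, 111]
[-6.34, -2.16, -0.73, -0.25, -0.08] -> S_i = -6.34*0.34^i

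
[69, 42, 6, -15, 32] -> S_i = Random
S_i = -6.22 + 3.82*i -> [-6.22, -2.4, 1.42, 5.24, 9.06]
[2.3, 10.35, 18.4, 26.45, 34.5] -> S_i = 2.30 + 8.05*i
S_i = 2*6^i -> [2, 12, 72, 432, 2592]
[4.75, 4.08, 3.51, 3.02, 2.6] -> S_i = 4.75*0.86^i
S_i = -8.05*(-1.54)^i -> [-8.05, 12.4, -19.09, 29.4, -45.28]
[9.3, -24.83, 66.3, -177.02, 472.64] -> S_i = 9.30*(-2.67)^i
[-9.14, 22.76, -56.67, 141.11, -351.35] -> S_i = -9.14*(-2.49)^i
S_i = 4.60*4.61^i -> [4.6, 21.21, 97.76, 450.67, 2077.6]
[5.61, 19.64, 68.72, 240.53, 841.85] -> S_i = 5.61*3.50^i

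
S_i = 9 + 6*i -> [9, 15, 21, 27, 33]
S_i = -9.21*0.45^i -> [-9.21, -4.14, -1.87, -0.84, -0.38]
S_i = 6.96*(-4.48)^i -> [6.96, -31.18, 139.69, -625.81, 2803.63]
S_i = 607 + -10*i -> [607, 597, 587, 577, 567]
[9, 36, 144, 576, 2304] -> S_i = 9*4^i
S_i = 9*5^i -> [9, 45, 225, 1125, 5625]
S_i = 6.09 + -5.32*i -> [6.09, 0.77, -4.55, -9.87, -15.19]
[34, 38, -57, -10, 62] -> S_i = Random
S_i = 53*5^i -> [53, 265, 1325, 6625, 33125]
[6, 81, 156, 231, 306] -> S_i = 6 + 75*i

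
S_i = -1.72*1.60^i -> [-1.72, -2.75, -4.4, -7.05, -11.27]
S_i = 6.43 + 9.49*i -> [6.43, 15.92, 25.41, 34.9, 44.39]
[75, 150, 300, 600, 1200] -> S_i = 75*2^i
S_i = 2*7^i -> [2, 14, 98, 686, 4802]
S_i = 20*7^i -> [20, 140, 980, 6860, 48020]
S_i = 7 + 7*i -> [7, 14, 21, 28, 35]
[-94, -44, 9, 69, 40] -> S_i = Random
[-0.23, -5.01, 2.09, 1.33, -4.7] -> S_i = Random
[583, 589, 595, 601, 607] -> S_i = 583 + 6*i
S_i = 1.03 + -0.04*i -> [1.03, 0.99, 0.95, 0.91, 0.87]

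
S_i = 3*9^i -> [3, 27, 243, 2187, 19683]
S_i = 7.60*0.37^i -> [7.6, 2.81, 1.04, 0.38, 0.14]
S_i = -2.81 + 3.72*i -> [-2.81, 0.91, 4.63, 8.35, 12.07]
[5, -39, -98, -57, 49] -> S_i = Random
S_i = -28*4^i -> [-28, -112, -448, -1792, -7168]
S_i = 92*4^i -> [92, 368, 1472, 5888, 23552]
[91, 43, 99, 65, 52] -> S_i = Random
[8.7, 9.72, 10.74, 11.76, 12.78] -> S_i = 8.70 + 1.02*i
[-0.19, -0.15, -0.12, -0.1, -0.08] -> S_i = -0.19*0.81^i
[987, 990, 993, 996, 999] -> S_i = 987 + 3*i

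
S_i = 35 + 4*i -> [35, 39, 43, 47, 51]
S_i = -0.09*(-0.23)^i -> [-0.09, 0.02, -0.0, 0.0, -0.0]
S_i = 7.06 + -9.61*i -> [7.06, -2.55, -12.16, -21.77, -31.38]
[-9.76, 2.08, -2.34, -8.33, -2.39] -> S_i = Random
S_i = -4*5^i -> [-4, -20, -100, -500, -2500]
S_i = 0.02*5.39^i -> [0.02, 0.11, 0.58, 3.13, 16.88]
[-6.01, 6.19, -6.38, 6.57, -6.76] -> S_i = -6.01*(-1.03)^i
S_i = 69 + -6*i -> [69, 63, 57, 51, 45]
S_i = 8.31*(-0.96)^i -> [8.31, -7.98, 7.66, -7.35, 7.06]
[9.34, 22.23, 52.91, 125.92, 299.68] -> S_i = 9.34*2.38^i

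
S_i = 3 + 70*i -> [3, 73, 143, 213, 283]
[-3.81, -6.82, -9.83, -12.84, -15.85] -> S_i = -3.81 + -3.01*i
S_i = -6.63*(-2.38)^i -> [-6.63, 15.78, -37.55, 89.38, -212.73]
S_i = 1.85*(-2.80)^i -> [1.85, -5.18, 14.5, -40.61, 113.71]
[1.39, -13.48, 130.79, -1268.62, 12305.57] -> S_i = 1.39*(-9.70)^i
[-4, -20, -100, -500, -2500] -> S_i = -4*5^i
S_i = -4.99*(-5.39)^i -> [-4.99, 26.9, -144.97, 781.39, -4211.68]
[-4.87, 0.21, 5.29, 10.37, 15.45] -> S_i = -4.87 + 5.08*i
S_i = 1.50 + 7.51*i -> [1.5, 9.01, 16.52, 24.03, 31.54]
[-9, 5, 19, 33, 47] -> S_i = -9 + 14*i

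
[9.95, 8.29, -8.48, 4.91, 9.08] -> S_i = Random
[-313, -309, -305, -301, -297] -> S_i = -313 + 4*i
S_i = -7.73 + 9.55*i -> [-7.73, 1.82, 11.37, 20.92, 30.47]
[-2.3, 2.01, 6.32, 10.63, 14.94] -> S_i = -2.30 + 4.31*i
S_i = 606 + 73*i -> [606, 679, 752, 825, 898]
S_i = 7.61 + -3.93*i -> [7.61, 3.68, -0.25, -4.18, -8.11]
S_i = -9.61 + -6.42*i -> [-9.61, -16.03, -22.45, -28.87, -35.29]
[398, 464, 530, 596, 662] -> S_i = 398 + 66*i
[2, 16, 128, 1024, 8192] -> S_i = 2*8^i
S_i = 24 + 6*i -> [24, 30, 36, 42, 48]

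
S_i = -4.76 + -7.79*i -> [-4.76, -12.55, -20.34, -28.13, -35.92]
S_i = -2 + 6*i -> [-2, 4, 10, 16, 22]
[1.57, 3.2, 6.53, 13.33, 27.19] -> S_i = 1.57*2.04^i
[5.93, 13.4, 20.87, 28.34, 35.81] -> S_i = 5.93 + 7.47*i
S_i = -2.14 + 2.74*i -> [-2.14, 0.6, 3.34, 6.08, 8.82]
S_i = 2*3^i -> [2, 6, 18, 54, 162]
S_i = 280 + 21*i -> [280, 301, 322, 343, 364]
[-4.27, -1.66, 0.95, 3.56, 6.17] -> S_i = -4.27 + 2.61*i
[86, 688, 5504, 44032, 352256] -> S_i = 86*8^i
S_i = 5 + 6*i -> [5, 11, 17, 23, 29]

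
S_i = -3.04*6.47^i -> [-3.04, -19.67, -127.26, -823.35, -5327.1]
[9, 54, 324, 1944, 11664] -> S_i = 9*6^i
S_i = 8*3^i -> [8, 24, 72, 216, 648]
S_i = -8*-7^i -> [-8, 56, -392, 2744, -19208]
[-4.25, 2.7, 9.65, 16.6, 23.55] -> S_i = -4.25 + 6.95*i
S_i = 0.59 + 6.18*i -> [0.59, 6.77, 12.95, 19.13, 25.31]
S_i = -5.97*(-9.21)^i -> [-5.97, 54.98, -506.4, 4663.94, -42954.91]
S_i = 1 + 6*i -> [1, 7, 13, 19, 25]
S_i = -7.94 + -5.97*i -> [-7.94, -13.91, -19.88, -25.85, -31.82]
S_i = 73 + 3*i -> [73, 76, 79, 82, 85]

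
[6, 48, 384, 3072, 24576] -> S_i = 6*8^i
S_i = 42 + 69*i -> [42, 111, 180, 249, 318]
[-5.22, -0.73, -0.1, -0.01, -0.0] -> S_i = -5.22*0.14^i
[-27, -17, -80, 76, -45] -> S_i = Random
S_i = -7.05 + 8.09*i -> [-7.05, 1.04, 9.13, 17.22, 25.31]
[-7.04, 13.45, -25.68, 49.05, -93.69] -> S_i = -7.04*(-1.91)^i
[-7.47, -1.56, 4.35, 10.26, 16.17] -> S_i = -7.47 + 5.91*i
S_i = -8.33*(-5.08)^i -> [-8.33, 42.32, -214.97, 1092.03, -5547.53]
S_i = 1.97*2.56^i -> [1.97, 5.04, 12.91, 33.05, 84.61]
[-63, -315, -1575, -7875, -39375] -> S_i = -63*5^i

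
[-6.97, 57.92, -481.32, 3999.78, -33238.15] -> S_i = -6.97*(-8.31)^i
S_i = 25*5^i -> [25, 125, 625, 3125, 15625]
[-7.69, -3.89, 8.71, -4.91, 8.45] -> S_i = Random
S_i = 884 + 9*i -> [884, 893, 902, 911, 920]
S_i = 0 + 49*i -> [0, 49, 98, 147, 196]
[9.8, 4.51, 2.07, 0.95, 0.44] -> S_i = 9.80*0.46^i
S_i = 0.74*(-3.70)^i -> [0.74, -2.74, 10.13, -37.48, 138.69]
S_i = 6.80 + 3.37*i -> [6.8, 10.17, 13.54, 16.91, 20.28]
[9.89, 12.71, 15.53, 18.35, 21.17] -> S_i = 9.89 + 2.82*i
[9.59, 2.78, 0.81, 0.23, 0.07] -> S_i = 9.59*0.29^i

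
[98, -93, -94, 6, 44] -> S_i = Random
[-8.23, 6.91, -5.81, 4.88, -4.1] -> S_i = -8.23*(-0.84)^i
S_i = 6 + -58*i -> [6, -52, -110, -168, -226]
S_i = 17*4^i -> [17, 68, 272, 1088, 4352]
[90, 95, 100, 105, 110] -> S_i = 90 + 5*i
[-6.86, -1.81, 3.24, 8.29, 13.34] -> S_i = -6.86 + 5.05*i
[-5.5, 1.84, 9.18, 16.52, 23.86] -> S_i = -5.50 + 7.34*i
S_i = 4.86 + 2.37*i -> [4.86, 7.23, 9.6, 11.97, 14.34]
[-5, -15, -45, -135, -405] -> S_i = -5*3^i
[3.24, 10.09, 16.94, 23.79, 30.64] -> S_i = 3.24 + 6.85*i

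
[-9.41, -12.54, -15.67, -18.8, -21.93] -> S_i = -9.41 + -3.13*i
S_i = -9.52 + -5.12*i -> [-9.52, -14.64, -19.76, -24.88, -30.0]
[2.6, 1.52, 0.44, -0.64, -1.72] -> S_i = 2.60 + -1.08*i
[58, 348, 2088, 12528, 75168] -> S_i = 58*6^i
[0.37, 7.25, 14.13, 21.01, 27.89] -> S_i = 0.37 + 6.88*i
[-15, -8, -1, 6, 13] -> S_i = -15 + 7*i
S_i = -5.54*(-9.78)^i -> [-5.54, 54.18, -529.89, 5182.35, -50683.33]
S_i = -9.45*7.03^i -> [-9.45, -66.43, -467.03, -3283.2, -23080.92]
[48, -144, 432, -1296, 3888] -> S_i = 48*-3^i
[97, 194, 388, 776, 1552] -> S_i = 97*2^i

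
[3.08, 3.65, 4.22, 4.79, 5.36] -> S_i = 3.08 + 0.57*i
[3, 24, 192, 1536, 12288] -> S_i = 3*8^i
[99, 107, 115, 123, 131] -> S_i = 99 + 8*i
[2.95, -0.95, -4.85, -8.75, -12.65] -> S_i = 2.95 + -3.90*i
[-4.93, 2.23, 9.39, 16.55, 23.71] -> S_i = -4.93 + 7.16*i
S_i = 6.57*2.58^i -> [6.57, 16.95, 43.73, 112.83, 291.1]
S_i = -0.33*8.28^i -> [-0.33, -2.73, -22.62, -187.33, -1551.08]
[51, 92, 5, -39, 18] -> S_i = Random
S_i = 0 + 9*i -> [0, 9, 18, 27, 36]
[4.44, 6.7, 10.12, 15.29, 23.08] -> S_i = 4.44*1.51^i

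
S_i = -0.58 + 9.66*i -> [-0.58, 9.08, 18.74, 28.4, 38.06]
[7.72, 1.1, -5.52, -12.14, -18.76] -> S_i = 7.72 + -6.62*i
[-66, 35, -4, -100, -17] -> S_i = Random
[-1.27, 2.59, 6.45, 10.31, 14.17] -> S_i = -1.27 + 3.86*i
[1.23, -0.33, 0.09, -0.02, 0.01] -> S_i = 1.23*(-0.27)^i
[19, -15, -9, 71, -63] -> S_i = Random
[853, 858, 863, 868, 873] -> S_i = 853 + 5*i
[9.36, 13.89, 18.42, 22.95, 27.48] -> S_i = 9.36 + 4.53*i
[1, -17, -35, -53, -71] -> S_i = 1 + -18*i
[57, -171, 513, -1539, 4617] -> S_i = 57*-3^i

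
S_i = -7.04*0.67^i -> [-7.04, -4.72, -3.16, -2.12, -1.42]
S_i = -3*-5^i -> [-3, 15, -75, 375, -1875]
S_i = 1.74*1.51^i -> [1.74, 2.63, 3.97, 5.99, 9.05]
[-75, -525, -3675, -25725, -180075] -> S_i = -75*7^i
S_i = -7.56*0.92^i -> [-7.56, -6.96, -6.4, -5.89, -5.42]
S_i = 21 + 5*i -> [21, 26, 31, 36, 41]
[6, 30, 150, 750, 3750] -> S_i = 6*5^i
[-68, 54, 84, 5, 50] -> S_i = Random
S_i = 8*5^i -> [8, 40, 200, 1000, 5000]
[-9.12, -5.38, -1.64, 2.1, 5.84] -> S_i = -9.12 + 3.74*i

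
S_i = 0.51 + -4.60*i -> [0.51, -4.09, -8.69, -13.29, -17.89]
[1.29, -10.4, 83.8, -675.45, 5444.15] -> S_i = 1.29*(-8.06)^i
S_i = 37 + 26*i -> [37, 63, 89, 115, 141]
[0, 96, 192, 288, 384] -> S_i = 0 + 96*i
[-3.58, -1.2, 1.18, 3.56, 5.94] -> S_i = -3.58 + 2.38*i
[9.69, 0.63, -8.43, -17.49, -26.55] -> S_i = 9.69 + -9.06*i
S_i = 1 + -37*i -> [1, -36, -73, -110, -147]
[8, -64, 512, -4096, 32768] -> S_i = 8*-8^i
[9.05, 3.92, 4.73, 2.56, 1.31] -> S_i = Random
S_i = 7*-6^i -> [7, -42, 252, -1512, 9072]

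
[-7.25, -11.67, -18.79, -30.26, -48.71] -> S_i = -7.25*1.61^i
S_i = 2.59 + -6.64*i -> [2.59, -4.05, -10.69, -17.33, -23.97]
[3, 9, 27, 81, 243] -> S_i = 3*3^i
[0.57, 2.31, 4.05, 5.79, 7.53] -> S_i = 0.57 + 1.74*i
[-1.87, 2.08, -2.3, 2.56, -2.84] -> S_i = -1.87*(-1.11)^i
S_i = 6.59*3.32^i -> [6.59, 21.88, 72.64, 241.16, 800.64]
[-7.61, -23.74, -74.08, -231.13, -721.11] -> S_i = -7.61*3.12^i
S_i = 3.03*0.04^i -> [3.03, 0.12, 0.0, 0.0, 0.0]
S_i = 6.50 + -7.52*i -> [6.5, -1.02, -8.54, -16.06, -23.58]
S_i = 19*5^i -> [19, 95, 475, 2375, 11875]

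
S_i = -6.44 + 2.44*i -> [-6.44, -4.0, -1.56, 0.88, 3.32]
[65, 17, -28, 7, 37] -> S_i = Random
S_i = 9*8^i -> [9, 72, 576, 4608, 36864]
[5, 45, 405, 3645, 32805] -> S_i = 5*9^i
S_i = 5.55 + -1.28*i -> [5.55, 4.27, 2.99, 1.71, 0.43]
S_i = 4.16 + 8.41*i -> [4.16, 12.57, 20.98, 29.39, 37.8]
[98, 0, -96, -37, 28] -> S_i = Random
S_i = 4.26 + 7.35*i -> [4.26, 11.61, 18.96, 26.31, 33.66]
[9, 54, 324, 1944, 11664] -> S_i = 9*6^i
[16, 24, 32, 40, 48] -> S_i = 16 + 8*i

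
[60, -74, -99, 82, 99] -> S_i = Random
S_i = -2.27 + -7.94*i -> [-2.27, -10.21, -18.15, -26.09, -34.03]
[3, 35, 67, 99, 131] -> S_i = 3 + 32*i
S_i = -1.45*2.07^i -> [-1.45, -3.0, -6.21, -12.86, -26.62]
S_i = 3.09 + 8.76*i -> [3.09, 11.85, 20.61, 29.37, 38.13]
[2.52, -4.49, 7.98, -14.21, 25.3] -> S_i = 2.52*(-1.78)^i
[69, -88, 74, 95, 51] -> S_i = Random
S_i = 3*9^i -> [3, 27, 243, 2187, 19683]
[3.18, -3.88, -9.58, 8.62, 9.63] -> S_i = Random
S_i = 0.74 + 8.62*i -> [0.74, 9.36, 17.98, 26.6, 35.22]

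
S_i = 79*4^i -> [79, 316, 1264, 5056, 20224]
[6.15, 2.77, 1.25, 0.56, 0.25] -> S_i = 6.15*0.45^i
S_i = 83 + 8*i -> [83, 91, 99, 107, 115]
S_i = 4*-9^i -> [4, -36, 324, -2916, 26244]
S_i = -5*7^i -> [-5, -35, -245, -1715, -12005]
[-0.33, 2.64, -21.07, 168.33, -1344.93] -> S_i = -0.33*(-7.99)^i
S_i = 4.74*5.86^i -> [4.74, 27.78, 162.77, 953.83, 5589.45]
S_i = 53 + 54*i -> [53, 107, 161, 215, 269]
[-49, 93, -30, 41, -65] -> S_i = Random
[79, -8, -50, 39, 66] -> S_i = Random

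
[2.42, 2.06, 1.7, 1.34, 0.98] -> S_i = 2.42 + -0.36*i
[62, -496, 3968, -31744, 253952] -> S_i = 62*-8^i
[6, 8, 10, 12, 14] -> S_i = 6 + 2*i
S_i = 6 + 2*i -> [6, 8, 10, 12, 14]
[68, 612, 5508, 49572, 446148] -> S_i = 68*9^i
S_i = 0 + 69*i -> [0, 69, 138, 207, 276]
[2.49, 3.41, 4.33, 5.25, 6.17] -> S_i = 2.49 + 0.92*i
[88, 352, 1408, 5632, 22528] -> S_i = 88*4^i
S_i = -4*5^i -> [-4, -20, -100, -500, -2500]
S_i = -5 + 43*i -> [-5, 38, 81, 124, 167]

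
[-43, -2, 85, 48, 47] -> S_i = Random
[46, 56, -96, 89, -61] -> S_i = Random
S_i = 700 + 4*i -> [700, 704, 708, 712, 716]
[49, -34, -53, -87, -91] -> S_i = Random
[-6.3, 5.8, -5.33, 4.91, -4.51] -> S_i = -6.30*(-0.92)^i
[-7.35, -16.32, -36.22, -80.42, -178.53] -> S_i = -7.35*2.22^i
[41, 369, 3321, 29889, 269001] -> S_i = 41*9^i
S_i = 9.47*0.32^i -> [9.47, 3.03, 0.97, 0.31, 0.1]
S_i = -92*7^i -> [-92, -644, -4508, -31556, -220892]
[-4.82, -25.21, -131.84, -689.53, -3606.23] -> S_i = -4.82*5.23^i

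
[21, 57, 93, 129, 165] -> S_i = 21 + 36*i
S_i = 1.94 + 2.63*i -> [1.94, 4.57, 7.2, 9.83, 12.46]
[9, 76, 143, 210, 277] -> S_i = 9 + 67*i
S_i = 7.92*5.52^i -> [7.92, 43.72, 241.33, 1332.12, 7353.29]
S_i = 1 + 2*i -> [1, 3, 5, 7, 9]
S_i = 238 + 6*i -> [238, 244, 250, 256, 262]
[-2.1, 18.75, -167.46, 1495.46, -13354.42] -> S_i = -2.10*(-8.93)^i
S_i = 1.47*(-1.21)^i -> [1.47, -1.78, 2.15, -2.6, 3.15]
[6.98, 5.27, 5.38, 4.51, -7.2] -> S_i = Random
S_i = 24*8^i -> [24, 192, 1536, 12288, 98304]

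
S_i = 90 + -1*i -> [90, 89, 88, 87, 86]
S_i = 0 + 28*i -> [0, 28, 56, 84, 112]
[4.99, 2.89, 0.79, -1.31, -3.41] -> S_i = 4.99 + -2.10*i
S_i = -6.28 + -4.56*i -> [-6.28, -10.84, -15.4, -19.96, -24.52]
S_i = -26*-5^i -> [-26, 130, -650, 3250, -16250]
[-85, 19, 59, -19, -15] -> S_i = Random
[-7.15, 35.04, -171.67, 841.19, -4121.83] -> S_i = -7.15*(-4.90)^i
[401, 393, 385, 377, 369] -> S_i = 401 + -8*i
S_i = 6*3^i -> [6, 18, 54, 162, 486]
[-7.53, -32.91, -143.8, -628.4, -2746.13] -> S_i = -7.53*4.37^i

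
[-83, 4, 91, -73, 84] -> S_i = Random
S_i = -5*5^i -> [-5, -25, -125, -625, -3125]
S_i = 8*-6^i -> [8, -48, 288, -1728, 10368]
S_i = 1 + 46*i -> [1, 47, 93, 139, 185]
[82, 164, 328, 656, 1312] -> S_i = 82*2^i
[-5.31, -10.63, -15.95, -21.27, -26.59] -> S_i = -5.31 + -5.32*i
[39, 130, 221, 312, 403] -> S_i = 39 + 91*i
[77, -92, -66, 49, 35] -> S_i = Random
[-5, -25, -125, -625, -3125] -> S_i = -5*5^i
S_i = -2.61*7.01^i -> [-2.61, -18.3, -128.26, -899.07, -6302.5]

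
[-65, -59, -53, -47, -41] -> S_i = -65 + 6*i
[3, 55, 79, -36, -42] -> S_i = Random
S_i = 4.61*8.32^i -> [4.61, 38.36, 319.12, 2655.04, 22089.92]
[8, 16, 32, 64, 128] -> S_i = 8*2^i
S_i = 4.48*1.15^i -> [4.48, 5.15, 5.92, 6.81, 7.84]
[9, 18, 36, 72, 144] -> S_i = 9*2^i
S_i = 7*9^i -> [7, 63, 567, 5103, 45927]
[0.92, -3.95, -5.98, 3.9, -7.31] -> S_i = Random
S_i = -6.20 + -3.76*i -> [-6.2, -9.96, -13.72, -17.48, -21.24]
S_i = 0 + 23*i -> [0, 23, 46, 69, 92]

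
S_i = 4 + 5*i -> [4, 9, 14, 19, 24]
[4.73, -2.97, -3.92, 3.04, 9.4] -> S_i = Random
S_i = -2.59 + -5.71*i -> [-2.59, -8.3, -14.01, -19.72, -25.43]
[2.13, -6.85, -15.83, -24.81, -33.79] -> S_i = 2.13 + -8.98*i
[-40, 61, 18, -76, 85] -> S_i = Random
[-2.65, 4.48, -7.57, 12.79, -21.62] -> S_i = -2.65*(-1.69)^i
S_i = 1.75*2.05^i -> [1.75, 3.59, 7.35, 15.08, 30.91]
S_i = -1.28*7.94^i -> [-1.28, -10.16, -80.7, -640.72, -5087.35]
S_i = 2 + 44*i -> [2, 46, 90, 134, 178]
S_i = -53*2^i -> [-53, -106, -212, -424, -848]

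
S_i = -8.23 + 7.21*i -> [-8.23, -1.02, 6.19, 13.4, 20.61]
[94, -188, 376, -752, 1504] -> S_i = 94*-2^i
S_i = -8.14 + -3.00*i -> [-8.14, -11.14, -14.14, -17.14, -20.14]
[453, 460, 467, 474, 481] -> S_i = 453 + 7*i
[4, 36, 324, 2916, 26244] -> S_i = 4*9^i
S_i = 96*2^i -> [96, 192, 384, 768, 1536]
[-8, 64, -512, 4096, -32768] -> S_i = -8*-8^i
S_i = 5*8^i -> [5, 40, 320, 2560, 20480]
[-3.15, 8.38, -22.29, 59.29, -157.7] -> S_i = -3.15*(-2.66)^i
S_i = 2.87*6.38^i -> [2.87, 18.31, 116.82, 745.32, 4755.15]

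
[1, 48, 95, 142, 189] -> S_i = 1 + 47*i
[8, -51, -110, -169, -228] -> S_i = 8 + -59*i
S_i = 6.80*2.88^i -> [6.8, 19.58, 56.4, 162.44, 467.82]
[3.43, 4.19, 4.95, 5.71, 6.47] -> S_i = 3.43 + 0.76*i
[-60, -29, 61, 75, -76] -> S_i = Random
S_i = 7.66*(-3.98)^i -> [7.66, -30.49, 121.34, -482.92, 1922.03]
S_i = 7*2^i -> [7, 14, 28, 56, 112]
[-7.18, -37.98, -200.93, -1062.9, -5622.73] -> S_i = -7.18*5.29^i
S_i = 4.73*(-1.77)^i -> [4.73, -8.37, 14.82, -26.23, 46.43]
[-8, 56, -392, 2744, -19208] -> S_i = -8*-7^i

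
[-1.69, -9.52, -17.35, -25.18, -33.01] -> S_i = -1.69 + -7.83*i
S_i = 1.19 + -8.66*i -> [1.19, -7.47, -16.13, -24.79, -33.45]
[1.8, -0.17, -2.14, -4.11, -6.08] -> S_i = 1.80 + -1.97*i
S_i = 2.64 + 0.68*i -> [2.64, 3.32, 4.0, 4.68, 5.36]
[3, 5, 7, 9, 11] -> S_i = 3 + 2*i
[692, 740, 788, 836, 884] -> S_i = 692 + 48*i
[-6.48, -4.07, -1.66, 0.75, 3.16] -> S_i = -6.48 + 2.41*i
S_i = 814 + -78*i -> [814, 736, 658, 580, 502]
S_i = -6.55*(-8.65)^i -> [-6.55, 56.66, -490.09, 4239.26, -36669.56]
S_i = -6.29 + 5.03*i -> [-6.29, -1.26, 3.77, 8.8, 13.83]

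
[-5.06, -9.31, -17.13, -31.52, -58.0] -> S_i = -5.06*1.84^i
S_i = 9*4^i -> [9, 36, 144, 576, 2304]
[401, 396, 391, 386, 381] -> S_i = 401 + -5*i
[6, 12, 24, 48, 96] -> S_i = 6*2^i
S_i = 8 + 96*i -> [8, 104, 200, 296, 392]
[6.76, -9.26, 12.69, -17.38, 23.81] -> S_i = 6.76*(-1.37)^i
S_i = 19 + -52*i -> [19, -33, -85, -137, -189]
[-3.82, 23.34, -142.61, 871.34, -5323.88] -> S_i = -3.82*(-6.11)^i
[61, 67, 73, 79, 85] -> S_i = 61 + 6*i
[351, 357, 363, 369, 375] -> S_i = 351 + 6*i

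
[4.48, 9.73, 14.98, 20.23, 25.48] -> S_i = 4.48 + 5.25*i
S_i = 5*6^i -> [5, 30, 180, 1080, 6480]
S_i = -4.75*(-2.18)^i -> [-4.75, 10.36, -22.57, 49.21, -107.28]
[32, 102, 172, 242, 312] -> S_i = 32 + 70*i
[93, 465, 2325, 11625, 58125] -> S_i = 93*5^i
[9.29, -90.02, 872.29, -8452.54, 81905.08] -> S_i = 9.29*(-9.69)^i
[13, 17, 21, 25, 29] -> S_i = 13 + 4*i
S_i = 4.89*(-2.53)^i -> [4.89, -12.37, 31.3, -79.19, 200.35]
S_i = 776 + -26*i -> [776, 750, 724, 698, 672]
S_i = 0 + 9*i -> [0, 9, 18, 27, 36]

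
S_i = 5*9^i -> [5, 45, 405, 3645, 32805]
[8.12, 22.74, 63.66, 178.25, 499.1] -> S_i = 8.12*2.80^i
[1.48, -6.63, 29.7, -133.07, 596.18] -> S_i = 1.48*(-4.48)^i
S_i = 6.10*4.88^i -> [6.1, 29.77, 145.27, 708.91, 3459.47]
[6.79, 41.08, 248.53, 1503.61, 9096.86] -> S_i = 6.79*6.05^i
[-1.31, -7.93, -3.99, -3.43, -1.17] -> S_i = Random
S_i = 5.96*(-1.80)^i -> [5.96, -10.73, 19.31, -34.76, 62.57]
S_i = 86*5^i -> [86, 430, 2150, 10750, 53750]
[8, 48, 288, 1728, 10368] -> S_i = 8*6^i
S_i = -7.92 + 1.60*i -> [-7.92, -6.32, -4.72, -3.12, -1.52]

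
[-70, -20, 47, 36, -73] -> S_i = Random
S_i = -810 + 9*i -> [-810, -801, -792, -783, -774]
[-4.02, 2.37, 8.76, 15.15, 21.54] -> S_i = -4.02 + 6.39*i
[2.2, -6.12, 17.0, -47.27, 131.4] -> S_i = 2.20*(-2.78)^i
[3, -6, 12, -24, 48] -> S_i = 3*-2^i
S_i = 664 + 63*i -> [664, 727, 790, 853, 916]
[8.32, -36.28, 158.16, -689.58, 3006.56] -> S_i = 8.32*(-4.36)^i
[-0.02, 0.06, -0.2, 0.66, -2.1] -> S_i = -0.02*(-3.20)^i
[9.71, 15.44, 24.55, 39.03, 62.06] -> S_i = 9.71*1.59^i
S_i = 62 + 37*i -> [62, 99, 136, 173, 210]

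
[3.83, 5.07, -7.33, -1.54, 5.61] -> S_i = Random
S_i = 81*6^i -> [81, 486, 2916, 17496, 104976]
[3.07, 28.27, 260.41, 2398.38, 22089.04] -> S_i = 3.07*9.21^i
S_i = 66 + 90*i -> [66, 156, 246, 336, 426]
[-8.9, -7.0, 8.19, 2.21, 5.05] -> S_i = Random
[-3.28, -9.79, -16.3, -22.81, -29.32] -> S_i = -3.28 + -6.51*i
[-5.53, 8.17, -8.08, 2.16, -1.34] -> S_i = Random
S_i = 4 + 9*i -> [4, 13, 22, 31, 40]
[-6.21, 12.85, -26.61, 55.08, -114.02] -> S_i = -6.21*(-2.07)^i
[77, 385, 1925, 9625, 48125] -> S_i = 77*5^i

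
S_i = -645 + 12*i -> [-645, -633, -621, -609, -597]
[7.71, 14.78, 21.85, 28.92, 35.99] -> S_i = 7.71 + 7.07*i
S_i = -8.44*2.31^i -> [-8.44, -19.5, -45.04, -104.03, -240.32]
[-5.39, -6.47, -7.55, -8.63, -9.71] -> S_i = -5.39 + -1.08*i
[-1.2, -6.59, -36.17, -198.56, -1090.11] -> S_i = -1.20*5.49^i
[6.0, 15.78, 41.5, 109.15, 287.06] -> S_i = 6.00*2.63^i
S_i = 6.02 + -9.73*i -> [6.02, -3.71, -13.44, -23.17, -32.9]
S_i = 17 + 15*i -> [17, 32, 47, 62, 77]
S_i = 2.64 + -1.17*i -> [2.64, 1.47, 0.3, -0.87, -2.04]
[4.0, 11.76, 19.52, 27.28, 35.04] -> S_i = 4.00 + 7.76*i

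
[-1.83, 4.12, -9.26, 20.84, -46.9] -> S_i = -1.83*(-2.25)^i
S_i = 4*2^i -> [4, 8, 16, 32, 64]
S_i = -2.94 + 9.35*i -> [-2.94, 6.41, 15.76, 25.11, 34.46]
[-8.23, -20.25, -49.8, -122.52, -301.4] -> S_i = -8.23*2.46^i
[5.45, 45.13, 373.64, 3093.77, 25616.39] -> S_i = 5.45*8.28^i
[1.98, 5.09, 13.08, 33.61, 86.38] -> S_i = 1.98*2.57^i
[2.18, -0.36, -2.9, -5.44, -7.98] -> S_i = 2.18 + -2.54*i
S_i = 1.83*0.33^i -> [1.83, 0.6, 0.2, 0.07, 0.02]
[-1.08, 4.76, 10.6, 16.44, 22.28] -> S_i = -1.08 + 5.84*i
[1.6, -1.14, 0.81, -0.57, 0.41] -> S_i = 1.60*(-0.71)^i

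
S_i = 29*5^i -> [29, 145, 725, 3625, 18125]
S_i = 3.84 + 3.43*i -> [3.84, 7.27, 10.7, 14.13, 17.56]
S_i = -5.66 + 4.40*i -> [-5.66, -1.26, 3.14, 7.54, 11.94]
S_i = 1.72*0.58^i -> [1.72, 1.0, 0.58, 0.34, 0.19]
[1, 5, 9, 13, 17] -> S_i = 1 + 4*i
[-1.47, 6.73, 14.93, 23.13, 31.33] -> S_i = -1.47 + 8.20*i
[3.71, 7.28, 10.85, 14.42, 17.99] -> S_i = 3.71 + 3.57*i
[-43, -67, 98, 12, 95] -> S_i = Random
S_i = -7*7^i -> [-7, -49, -343, -2401, -16807]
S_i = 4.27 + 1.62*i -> [4.27, 5.89, 7.51, 9.13, 10.75]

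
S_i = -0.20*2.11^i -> [-0.2, -0.42, -0.89, -1.88, -3.96]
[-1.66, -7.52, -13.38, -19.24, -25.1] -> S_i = -1.66 + -5.86*i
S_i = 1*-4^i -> [1, -4, 16, -64, 256]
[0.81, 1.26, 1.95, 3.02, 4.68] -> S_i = 0.81*1.55^i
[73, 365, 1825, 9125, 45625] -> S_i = 73*5^i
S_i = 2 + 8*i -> [2, 10, 18, 26, 34]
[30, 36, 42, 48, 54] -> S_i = 30 + 6*i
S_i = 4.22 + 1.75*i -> [4.22, 5.97, 7.72, 9.47, 11.22]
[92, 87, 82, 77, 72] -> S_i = 92 + -5*i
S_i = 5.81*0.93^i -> [5.81, 5.4, 5.03, 4.67, 4.35]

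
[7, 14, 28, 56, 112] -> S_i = 7*2^i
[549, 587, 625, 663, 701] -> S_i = 549 + 38*i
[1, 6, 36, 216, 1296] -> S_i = 1*6^i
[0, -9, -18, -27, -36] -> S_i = 0 + -9*i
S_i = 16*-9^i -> [16, -144, 1296, -11664, 104976]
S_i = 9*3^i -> [9, 27, 81, 243, 729]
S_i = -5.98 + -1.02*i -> [-5.98, -7.0, -8.02, -9.04, -10.06]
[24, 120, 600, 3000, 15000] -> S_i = 24*5^i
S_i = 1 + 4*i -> [1, 5, 9, 13, 17]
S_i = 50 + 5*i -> [50, 55, 60, 65, 70]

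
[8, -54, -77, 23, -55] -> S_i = Random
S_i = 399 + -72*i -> [399, 327, 255, 183, 111]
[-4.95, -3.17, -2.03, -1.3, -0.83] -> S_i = -4.95*0.64^i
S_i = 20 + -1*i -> [20, 19, 18, 17, 16]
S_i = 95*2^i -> [95, 190, 380, 760, 1520]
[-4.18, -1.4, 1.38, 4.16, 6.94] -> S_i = -4.18 + 2.78*i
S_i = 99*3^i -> [99, 297, 891, 2673, 8019]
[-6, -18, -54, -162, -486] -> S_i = -6*3^i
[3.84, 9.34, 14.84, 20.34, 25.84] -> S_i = 3.84 + 5.50*i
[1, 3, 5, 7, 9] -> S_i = 1 + 2*i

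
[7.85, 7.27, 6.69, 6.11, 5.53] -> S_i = 7.85 + -0.58*i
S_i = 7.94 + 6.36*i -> [7.94, 14.3, 20.66, 27.02, 33.38]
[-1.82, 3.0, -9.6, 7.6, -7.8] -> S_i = Random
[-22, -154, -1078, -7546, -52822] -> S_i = -22*7^i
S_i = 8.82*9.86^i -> [8.82, 86.97, 857.48, 8454.72, 83363.56]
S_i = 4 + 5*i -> [4, 9, 14, 19, 24]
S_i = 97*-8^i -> [97, -776, 6208, -49664, 397312]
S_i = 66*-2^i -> [66, -132, 264, -528, 1056]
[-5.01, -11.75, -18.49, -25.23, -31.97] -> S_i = -5.01 + -6.74*i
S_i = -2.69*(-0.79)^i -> [-2.69, 2.13, -1.68, 1.33, -1.05]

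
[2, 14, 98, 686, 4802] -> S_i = 2*7^i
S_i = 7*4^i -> [7, 28, 112, 448, 1792]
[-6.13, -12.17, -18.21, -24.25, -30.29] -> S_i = -6.13 + -6.04*i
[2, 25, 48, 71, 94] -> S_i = 2 + 23*i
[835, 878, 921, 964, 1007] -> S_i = 835 + 43*i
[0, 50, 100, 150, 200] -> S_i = 0 + 50*i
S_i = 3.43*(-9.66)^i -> [3.43, -33.13, 320.07, -3091.9, 29867.76]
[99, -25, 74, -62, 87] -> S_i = Random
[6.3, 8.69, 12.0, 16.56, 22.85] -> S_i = 6.30*1.38^i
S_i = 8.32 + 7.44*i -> [8.32, 15.76, 23.2, 30.64, 38.08]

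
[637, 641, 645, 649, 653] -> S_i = 637 + 4*i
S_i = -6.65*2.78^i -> [-6.65, -18.49, -51.39, -142.87, -397.19]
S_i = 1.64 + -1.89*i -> [1.64, -0.25, -2.14, -4.03, -5.92]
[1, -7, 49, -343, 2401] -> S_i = 1*-7^i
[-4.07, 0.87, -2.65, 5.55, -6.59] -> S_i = Random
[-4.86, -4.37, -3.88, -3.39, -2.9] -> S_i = -4.86 + 0.49*i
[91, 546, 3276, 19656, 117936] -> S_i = 91*6^i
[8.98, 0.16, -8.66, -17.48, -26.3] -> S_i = 8.98 + -8.82*i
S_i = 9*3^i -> [9, 27, 81, 243, 729]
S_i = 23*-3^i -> [23, -69, 207, -621, 1863]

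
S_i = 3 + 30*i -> [3, 33, 63, 93, 123]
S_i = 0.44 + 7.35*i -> [0.44, 7.79, 15.14, 22.49, 29.84]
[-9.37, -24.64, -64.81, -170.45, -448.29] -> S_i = -9.37*2.63^i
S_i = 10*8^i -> [10, 80, 640, 5120, 40960]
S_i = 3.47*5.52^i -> [3.47, 19.15, 105.73, 583.64, 3221.71]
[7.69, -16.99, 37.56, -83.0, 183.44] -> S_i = 7.69*(-2.21)^i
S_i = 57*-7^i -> [57, -399, 2793, -19551, 136857]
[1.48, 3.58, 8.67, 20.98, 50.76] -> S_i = 1.48*2.42^i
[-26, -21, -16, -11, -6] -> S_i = -26 + 5*i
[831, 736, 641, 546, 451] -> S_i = 831 + -95*i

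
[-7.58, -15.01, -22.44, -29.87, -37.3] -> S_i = -7.58 + -7.43*i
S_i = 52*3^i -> [52, 156, 468, 1404, 4212]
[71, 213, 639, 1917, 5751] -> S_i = 71*3^i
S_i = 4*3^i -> [4, 12, 36, 108, 324]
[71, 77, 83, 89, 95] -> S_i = 71 + 6*i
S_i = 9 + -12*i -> [9, -3, -15, -27, -39]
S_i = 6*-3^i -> [6, -18, 54, -162, 486]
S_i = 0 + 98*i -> [0, 98, 196, 294, 392]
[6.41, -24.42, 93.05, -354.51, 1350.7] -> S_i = 6.41*(-3.81)^i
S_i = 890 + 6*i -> [890, 896, 902, 908, 914]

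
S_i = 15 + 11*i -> [15, 26, 37, 48, 59]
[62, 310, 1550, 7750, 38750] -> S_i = 62*5^i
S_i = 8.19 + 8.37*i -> [8.19, 16.56, 24.93, 33.3, 41.67]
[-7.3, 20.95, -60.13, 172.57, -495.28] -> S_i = -7.30*(-2.87)^i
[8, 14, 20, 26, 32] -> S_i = 8 + 6*i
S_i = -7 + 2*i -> [-7, -5, -3, -1, 1]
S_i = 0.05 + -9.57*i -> [0.05, -9.52, -19.09, -28.66, -38.23]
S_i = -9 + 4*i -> [-9, -5, -1, 3, 7]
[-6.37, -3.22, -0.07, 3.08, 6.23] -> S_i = -6.37 + 3.15*i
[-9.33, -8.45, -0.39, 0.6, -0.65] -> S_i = Random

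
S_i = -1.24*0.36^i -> [-1.24, -0.45, -0.16, -0.06, -0.02]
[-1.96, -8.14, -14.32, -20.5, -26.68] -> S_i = -1.96 + -6.18*i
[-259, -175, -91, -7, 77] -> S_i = -259 + 84*i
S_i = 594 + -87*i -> [594, 507, 420, 333, 246]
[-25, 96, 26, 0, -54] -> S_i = Random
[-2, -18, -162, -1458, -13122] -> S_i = -2*9^i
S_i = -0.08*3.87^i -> [-0.08, -0.31, -1.2, -4.64, -17.94]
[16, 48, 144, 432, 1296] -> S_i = 16*3^i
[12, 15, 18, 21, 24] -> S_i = 12 + 3*i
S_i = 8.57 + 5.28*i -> [8.57, 13.85, 19.13, 24.41, 29.69]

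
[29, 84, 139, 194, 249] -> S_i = 29 + 55*i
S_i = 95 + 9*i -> [95, 104, 113, 122, 131]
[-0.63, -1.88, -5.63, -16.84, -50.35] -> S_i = -0.63*2.99^i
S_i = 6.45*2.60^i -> [6.45, 16.77, 43.6, 113.37, 294.75]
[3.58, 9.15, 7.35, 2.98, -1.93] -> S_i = Random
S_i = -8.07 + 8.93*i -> [-8.07, 0.86, 9.79, 18.72, 27.65]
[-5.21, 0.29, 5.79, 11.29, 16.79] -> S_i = -5.21 + 5.50*i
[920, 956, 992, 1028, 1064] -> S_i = 920 + 36*i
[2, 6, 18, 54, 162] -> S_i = 2*3^i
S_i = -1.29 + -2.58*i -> [-1.29, -3.87, -6.45, -9.03, -11.61]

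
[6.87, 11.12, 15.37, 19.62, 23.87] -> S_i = 6.87 + 4.25*i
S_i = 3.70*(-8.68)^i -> [3.7, -32.12, 278.77, -2419.7, 21002.97]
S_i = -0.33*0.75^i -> [-0.33, -0.25, -0.19, -0.14, -0.1]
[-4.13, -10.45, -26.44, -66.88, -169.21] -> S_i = -4.13*2.53^i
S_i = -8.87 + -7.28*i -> [-8.87, -16.15, -23.43, -30.71, -37.99]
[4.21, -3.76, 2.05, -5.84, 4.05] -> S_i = Random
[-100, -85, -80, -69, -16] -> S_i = Random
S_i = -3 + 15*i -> [-3, 12, 27, 42, 57]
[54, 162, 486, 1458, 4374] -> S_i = 54*3^i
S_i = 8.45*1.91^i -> [8.45, 16.14, 30.83, 58.88, 112.46]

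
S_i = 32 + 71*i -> [32, 103, 174, 245, 316]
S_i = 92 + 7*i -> [92, 99, 106, 113, 120]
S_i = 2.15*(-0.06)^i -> [2.15, -0.13, 0.01, -0.0, 0.0]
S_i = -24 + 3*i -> [-24, -21, -18, -15, -12]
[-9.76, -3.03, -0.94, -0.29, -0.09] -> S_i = -9.76*0.31^i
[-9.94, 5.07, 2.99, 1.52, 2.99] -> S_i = Random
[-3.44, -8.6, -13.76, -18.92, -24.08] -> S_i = -3.44 + -5.16*i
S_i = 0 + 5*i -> [0, 5, 10, 15, 20]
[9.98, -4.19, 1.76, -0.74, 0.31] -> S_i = 9.98*(-0.42)^i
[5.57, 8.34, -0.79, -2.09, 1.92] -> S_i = Random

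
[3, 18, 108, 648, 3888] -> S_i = 3*6^i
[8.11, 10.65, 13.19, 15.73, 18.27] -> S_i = 8.11 + 2.54*i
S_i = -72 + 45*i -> [-72, -27, 18, 63, 108]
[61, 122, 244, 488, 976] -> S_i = 61*2^i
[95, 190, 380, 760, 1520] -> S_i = 95*2^i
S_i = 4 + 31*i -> [4, 35, 66, 97, 128]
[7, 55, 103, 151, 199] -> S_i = 7 + 48*i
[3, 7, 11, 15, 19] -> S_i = 3 + 4*i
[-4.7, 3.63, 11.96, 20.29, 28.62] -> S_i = -4.70 + 8.33*i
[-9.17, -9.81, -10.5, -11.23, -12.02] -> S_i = -9.17*1.07^i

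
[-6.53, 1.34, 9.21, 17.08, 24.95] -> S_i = -6.53 + 7.87*i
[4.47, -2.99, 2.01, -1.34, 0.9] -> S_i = 4.47*(-0.67)^i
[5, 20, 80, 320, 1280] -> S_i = 5*4^i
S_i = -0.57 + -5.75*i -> [-0.57, -6.32, -12.07, -17.82, -23.57]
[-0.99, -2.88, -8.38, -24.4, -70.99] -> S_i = -0.99*2.91^i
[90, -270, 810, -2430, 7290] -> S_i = 90*-3^i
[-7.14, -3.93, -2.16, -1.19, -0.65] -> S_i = -7.14*0.55^i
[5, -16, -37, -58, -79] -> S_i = 5 + -21*i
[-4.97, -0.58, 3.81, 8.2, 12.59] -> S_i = -4.97 + 4.39*i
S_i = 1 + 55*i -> [1, 56, 111, 166, 221]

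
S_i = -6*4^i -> [-6, -24, -96, -384, -1536]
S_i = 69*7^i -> [69, 483, 3381, 23667, 165669]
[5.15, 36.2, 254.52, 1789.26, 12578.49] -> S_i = 5.15*7.03^i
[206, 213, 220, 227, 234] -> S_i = 206 + 7*i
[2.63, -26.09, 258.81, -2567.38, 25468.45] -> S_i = 2.63*(-9.92)^i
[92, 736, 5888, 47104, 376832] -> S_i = 92*8^i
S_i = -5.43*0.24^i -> [-5.43, -1.3, -0.31, -0.08, -0.02]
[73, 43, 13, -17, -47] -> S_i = 73 + -30*i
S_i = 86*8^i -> [86, 688, 5504, 44032, 352256]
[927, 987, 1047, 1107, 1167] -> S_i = 927 + 60*i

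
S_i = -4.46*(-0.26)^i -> [-4.46, 1.16, -0.3, 0.08, -0.02]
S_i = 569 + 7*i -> [569, 576, 583, 590, 597]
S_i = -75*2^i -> [-75, -150, -300, -600, -1200]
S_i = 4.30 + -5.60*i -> [4.3, -1.3, -6.9, -12.5, -18.1]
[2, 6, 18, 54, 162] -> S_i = 2*3^i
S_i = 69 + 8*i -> [69, 77, 85, 93, 101]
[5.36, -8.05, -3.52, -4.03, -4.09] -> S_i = Random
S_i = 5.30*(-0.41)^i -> [5.3, -2.17, 0.89, -0.37, 0.15]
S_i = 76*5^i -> [76, 380, 1900, 9500, 47500]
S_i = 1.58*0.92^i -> [1.58, 1.45, 1.34, 1.23, 1.13]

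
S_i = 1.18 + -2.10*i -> [1.18, -0.92, -3.02, -5.12, -7.22]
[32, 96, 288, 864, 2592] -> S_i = 32*3^i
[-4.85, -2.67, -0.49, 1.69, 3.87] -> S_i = -4.85 + 2.18*i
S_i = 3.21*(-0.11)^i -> [3.21, -0.35, 0.04, -0.0, 0.0]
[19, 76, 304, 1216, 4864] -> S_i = 19*4^i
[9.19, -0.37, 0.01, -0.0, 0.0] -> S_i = 9.19*(-0.04)^i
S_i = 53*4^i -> [53, 212, 848, 3392, 13568]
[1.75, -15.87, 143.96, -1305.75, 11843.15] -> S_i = 1.75*(-9.07)^i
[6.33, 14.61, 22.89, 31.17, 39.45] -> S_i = 6.33 + 8.28*i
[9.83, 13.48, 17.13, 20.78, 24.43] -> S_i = 9.83 + 3.65*i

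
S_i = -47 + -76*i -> [-47, -123, -199, -275, -351]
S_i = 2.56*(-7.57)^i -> [2.56, -19.38, 146.7, -1110.52, 8406.66]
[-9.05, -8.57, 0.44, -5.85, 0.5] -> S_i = Random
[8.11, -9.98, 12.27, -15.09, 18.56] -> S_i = 8.11*(-1.23)^i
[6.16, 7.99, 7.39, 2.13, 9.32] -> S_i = Random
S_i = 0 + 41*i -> [0, 41, 82, 123, 164]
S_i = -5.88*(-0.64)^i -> [-5.88, 3.76, -2.41, 1.54, -0.99]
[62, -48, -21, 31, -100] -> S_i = Random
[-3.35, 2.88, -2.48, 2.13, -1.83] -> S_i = -3.35*(-0.86)^i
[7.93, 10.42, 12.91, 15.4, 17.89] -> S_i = 7.93 + 2.49*i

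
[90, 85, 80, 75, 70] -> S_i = 90 + -5*i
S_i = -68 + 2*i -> [-68, -66, -64, -62, -60]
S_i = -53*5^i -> [-53, -265, -1325, -6625, -33125]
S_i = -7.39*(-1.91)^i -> [-7.39, 14.11, -26.96, 51.49, -98.35]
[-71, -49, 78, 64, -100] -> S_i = Random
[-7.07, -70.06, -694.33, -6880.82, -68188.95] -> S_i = -7.07*9.91^i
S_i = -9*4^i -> [-9, -36, -144, -576, -2304]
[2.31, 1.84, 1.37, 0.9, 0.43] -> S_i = 2.31 + -0.47*i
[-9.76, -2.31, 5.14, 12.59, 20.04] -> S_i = -9.76 + 7.45*i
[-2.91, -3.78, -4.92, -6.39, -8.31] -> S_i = -2.91*1.30^i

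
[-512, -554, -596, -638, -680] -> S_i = -512 + -42*i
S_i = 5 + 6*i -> [5, 11, 17, 23, 29]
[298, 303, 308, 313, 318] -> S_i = 298 + 5*i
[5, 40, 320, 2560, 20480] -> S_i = 5*8^i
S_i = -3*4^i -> [-3, -12, -48, -192, -768]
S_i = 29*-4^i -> [29, -116, 464, -1856, 7424]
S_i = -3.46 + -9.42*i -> [-3.46, -12.88, -22.3, -31.72, -41.14]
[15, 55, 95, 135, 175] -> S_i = 15 + 40*i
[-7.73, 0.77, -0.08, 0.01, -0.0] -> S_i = -7.73*(-0.10)^i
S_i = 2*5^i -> [2, 10, 50, 250, 1250]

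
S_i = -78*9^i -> [-78, -702, -6318, -56862, -511758]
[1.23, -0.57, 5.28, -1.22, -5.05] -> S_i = Random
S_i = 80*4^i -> [80, 320, 1280, 5120, 20480]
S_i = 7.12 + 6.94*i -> [7.12, 14.06, 21.0, 27.94, 34.88]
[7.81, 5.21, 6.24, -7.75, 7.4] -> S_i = Random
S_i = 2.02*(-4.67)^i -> [2.02, -9.43, 44.05, -205.73, 960.77]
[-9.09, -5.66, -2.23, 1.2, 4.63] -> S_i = -9.09 + 3.43*i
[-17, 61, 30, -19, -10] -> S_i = Random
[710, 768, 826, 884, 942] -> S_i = 710 + 58*i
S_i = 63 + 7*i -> [63, 70, 77, 84, 91]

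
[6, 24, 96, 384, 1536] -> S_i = 6*4^i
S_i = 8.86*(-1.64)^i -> [8.86, -14.53, 23.83, -39.08, 64.09]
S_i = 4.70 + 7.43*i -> [4.7, 12.13, 19.56, 26.99, 34.42]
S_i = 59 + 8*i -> [59, 67, 75, 83, 91]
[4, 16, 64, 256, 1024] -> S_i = 4*4^i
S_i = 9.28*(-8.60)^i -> [9.28, -79.81, 686.35, -5902.6, 50762.36]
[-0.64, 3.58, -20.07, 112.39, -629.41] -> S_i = -0.64*(-5.60)^i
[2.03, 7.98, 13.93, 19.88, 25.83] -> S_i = 2.03 + 5.95*i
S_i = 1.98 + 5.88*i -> [1.98, 7.86, 13.74, 19.62, 25.5]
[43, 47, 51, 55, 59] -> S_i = 43 + 4*i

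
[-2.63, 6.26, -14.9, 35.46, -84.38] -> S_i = -2.63*(-2.38)^i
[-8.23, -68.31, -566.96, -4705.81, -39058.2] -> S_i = -8.23*8.30^i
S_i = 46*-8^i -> [46, -368, 2944, -23552, 188416]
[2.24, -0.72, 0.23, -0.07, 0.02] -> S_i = 2.24*(-0.32)^i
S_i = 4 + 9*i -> [4, 13, 22, 31, 40]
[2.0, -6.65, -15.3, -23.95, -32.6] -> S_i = 2.00 + -8.65*i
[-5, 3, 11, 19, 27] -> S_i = -5 + 8*i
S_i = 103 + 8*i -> [103, 111, 119, 127, 135]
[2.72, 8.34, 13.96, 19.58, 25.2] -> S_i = 2.72 + 5.62*i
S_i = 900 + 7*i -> [900, 907, 914, 921, 928]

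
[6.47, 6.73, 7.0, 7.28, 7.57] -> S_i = 6.47*1.04^i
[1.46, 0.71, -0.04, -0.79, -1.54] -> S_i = 1.46 + -0.75*i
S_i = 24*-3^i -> [24, -72, 216, -648, 1944]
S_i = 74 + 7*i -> [74, 81, 88, 95, 102]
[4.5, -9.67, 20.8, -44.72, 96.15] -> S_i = 4.50*(-2.15)^i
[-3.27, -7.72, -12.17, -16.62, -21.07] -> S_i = -3.27 + -4.45*i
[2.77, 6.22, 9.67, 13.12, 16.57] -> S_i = 2.77 + 3.45*i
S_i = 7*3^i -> [7, 21, 63, 189, 567]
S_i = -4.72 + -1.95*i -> [-4.72, -6.67, -8.62, -10.57, -12.52]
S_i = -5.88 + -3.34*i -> [-5.88, -9.22, -12.56, -15.9, -19.24]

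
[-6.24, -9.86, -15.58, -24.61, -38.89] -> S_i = -6.24*1.58^i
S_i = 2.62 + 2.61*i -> [2.62, 5.23, 7.84, 10.45, 13.06]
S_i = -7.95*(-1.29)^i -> [-7.95, 10.26, -13.23, 17.07, -22.02]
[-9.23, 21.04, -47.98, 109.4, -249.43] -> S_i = -9.23*(-2.28)^i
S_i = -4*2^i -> [-4, -8, -16, -32, -64]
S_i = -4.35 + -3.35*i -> [-4.35, -7.7, -11.05, -14.4, -17.75]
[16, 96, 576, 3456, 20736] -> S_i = 16*6^i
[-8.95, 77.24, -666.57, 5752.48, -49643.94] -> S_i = -8.95*(-8.63)^i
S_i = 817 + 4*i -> [817, 821, 825, 829, 833]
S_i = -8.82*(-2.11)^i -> [-8.82, 18.61, -39.27, 82.85, -174.82]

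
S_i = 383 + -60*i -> [383, 323, 263, 203, 143]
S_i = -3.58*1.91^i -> [-3.58, -6.84, -13.06, -24.94, -47.64]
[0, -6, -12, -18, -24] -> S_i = 0 + -6*i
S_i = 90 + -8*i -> [90, 82, 74, 66, 58]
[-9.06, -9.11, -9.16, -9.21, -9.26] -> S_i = -9.06 + -0.05*i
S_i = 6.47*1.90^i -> [6.47, 12.29, 23.36, 44.38, 84.32]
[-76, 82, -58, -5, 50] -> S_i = Random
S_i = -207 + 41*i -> [-207, -166, -125, -84, -43]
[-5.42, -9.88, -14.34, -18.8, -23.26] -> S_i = -5.42 + -4.46*i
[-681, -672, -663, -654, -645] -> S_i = -681 + 9*i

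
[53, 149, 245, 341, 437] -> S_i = 53 + 96*i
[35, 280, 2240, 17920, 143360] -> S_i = 35*8^i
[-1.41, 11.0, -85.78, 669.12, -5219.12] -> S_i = -1.41*(-7.80)^i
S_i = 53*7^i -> [53, 371, 2597, 18179, 127253]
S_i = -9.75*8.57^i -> [-9.75, -83.56, -716.09, -6136.87, -52593.0]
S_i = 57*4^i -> [57, 228, 912, 3648, 14592]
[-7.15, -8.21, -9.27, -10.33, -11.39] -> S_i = -7.15 + -1.06*i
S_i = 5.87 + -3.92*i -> [5.87, 1.95, -1.97, -5.89, -9.81]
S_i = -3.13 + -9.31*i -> [-3.13, -12.44, -21.75, -31.06, -40.37]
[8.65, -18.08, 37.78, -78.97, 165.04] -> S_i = 8.65*(-2.09)^i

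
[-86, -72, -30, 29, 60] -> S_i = Random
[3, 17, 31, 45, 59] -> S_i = 3 + 14*i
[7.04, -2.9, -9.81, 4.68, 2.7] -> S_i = Random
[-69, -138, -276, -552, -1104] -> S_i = -69*2^i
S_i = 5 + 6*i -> [5, 11, 17, 23, 29]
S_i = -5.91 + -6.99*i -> [-5.91, -12.9, -19.89, -26.88, -33.87]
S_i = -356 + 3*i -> [-356, -353, -350, -347, -344]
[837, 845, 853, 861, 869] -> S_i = 837 + 8*i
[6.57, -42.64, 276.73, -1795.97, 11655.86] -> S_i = 6.57*(-6.49)^i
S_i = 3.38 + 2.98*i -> [3.38, 6.36, 9.34, 12.32, 15.3]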